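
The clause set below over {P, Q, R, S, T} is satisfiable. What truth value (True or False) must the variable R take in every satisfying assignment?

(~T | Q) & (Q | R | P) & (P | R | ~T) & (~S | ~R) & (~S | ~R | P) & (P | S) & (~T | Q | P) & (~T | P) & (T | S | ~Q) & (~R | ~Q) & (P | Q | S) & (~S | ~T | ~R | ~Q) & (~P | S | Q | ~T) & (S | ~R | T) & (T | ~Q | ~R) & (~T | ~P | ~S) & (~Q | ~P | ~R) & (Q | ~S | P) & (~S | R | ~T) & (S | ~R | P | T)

Suppose R = 1.
The clause (~S) is unit, so S = 0.
The clause (P) is unit, so P = 1.
The clause (~Q) is unit, so Q = 0.
The clause (~T) is unit, so T = 0.
Now (T) is unsatisfied and unit — conflict.
So every satisfying assignment has R = False.

False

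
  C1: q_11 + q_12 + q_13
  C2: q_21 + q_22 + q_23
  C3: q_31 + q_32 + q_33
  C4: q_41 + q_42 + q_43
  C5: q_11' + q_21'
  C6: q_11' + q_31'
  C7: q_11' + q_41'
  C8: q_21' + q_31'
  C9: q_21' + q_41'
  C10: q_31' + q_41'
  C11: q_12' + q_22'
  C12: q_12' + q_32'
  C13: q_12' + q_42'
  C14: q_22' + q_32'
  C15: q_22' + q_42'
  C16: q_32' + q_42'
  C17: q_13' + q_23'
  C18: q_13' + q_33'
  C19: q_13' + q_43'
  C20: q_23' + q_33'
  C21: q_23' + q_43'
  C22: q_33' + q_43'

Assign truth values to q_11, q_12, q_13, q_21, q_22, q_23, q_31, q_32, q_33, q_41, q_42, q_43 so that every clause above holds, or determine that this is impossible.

UNSATISFIABLE

Suppose q_11 = 0.
Suppose q_12 = 1.
Unit clause (q_22') forces q_22 = 0.
Unit clause (q_32') forces q_32 = 0.
Unit clause (q_42') forces q_42 = 0.
Suppose q_21 = 1.
Unit clause (q_31') forces q_31 = 0.
Unit clause (q_33) forces q_33 = 1.
Unit clause (q_41') forces q_41 = 0.
Unit clause (q_43) forces q_43 = 1.
But (q_43') is also a unit clause — contradiction.
Undo q_21 and try q_21 = 0.
Unit clause (q_23) forces q_23 = 1.
Unit clause (q_13') forces q_13 = 0.
Unit clause (q_33') forces q_33 = 0.
Unit clause (q_31) forces q_31 = 1.
Unit clause (q_41') forces q_41 = 0.
Unit clause (q_43) forces q_43 = 1.
But (q_43') is also a unit clause — contradiction.
Neither q_21 = 1 nor q_21 = 0 works.
Undo q_12 and try q_12 = 0.
Unit clause (q_13) forces q_13 = 1.
Unit clause (q_23') forces q_23 = 0.
Unit clause (q_33') forces q_33 = 0.
Unit clause (q_43') forces q_43 = 0.
Suppose q_21 = 1.
Unit clause (q_31') forces q_31 = 0.
Unit clause (q_32) forces q_32 = 1.
Unit clause (q_41') forces q_41 = 0.
Unit clause (q_42) forces q_42 = 1.
But (q_42') is also a unit clause — contradiction.
Undo q_21 and try q_21 = 0.
Unit clause (q_22) forces q_22 = 1.
Unit clause (q_32') forces q_32 = 0.
Unit clause (q_31) forces q_31 = 1.
Unit clause (q_41') forces q_41 = 0.
Unit clause (q_42) forces q_42 = 1.
But (q_42') is also a unit clause — contradiction.
Neither q_21 = 1 nor q_21 = 0 works.
Neither q_12 = 1 nor q_12 = 0 works.
Undo q_11 and try q_11 = 1.
Unit clause (q_21') forces q_21 = 0.
Unit clause (q_31') forces q_31 = 0.
Unit clause (q_41') forces q_41 = 0.
Suppose q_22 = 1.
Unit clause (q_12') forces q_12 = 0.
Unit clause (q_32') forces q_32 = 0.
Unit clause (q_33) forces q_33 = 1.
Unit clause (q_42') forces q_42 = 0.
Unit clause (q_43) forces q_43 = 1.
But (q_43') is also a unit clause — contradiction.
Undo q_22 and try q_22 = 0.
Unit clause (q_23) forces q_23 = 1.
Unit clause (q_13') forces q_13 = 0.
Unit clause (q_33') forces q_33 = 0.
Unit clause (q_32) forces q_32 = 1.
Unit clause (q_12') forces q_12 = 0.
Unit clause (q_42') forces q_42 = 0.
Unit clause (q_43) forces q_43 = 1.
But (q_43') is also a unit clause — contradiction.
Neither q_22 = 1 nor q_22 = 0 works.
Neither q_11 = 1 nor q_11 = 0 works.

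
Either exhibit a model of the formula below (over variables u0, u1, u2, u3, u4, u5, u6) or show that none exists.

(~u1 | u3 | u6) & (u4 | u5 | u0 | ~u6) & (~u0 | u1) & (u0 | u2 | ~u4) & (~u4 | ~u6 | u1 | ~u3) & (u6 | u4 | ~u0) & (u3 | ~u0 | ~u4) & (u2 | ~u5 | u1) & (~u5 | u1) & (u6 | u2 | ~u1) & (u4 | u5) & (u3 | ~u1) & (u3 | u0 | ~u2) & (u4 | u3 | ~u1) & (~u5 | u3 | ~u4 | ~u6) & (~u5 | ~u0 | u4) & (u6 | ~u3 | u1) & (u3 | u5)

u0=0, u1=1, u2=1, u3=1, u4=0, u5=1, u6=0

Suppose u0 = 0.
Suppose u2 = 1.
Unit clause (u3) forces u3 = 1.
Suppose u5 = 1.
Unit clause (u1) forces u1 = 1.
No clause remains; u4, u6 are free.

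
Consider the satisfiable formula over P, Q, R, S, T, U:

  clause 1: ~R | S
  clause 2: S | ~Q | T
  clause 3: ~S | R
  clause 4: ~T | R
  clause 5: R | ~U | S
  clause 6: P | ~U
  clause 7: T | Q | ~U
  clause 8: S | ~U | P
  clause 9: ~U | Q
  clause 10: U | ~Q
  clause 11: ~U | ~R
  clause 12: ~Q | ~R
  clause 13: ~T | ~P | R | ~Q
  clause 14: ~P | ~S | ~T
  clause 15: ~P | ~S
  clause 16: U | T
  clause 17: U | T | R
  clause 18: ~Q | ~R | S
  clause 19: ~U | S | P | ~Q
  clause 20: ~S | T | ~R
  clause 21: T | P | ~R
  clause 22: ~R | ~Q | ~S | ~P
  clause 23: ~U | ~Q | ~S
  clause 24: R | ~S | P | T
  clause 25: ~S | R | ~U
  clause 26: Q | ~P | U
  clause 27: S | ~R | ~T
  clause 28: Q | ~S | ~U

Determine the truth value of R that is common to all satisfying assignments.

Suppose R = 0.
Unit clause (~S) forces S = 0.
Unit clause (~T) forces T = 0.
Unit clause (~Q) forces Q = 0.
Unit clause (~U) forces U = 0.
Now (U) is unsatisfied and unit — conflict.
So every satisfying assignment has R = True.

True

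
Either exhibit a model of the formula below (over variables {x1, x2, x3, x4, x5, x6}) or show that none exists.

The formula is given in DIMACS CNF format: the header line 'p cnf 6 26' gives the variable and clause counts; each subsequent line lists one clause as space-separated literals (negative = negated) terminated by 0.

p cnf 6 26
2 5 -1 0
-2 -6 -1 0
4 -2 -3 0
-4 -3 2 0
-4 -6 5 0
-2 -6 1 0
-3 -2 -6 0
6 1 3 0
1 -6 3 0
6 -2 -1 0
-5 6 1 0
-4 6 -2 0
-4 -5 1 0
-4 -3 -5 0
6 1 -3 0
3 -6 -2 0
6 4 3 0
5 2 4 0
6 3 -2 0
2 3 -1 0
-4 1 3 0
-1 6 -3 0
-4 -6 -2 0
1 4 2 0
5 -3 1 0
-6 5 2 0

Case x2 = False:
Case x5 = True:
Case x4 = False:
From the singleton clause (x1), x1 = True.
From the singleton clause (x3), x3 = True.
From the singleton clause (x6), x6 = True.
Every clause now holds.

x1: True, x2: False, x3: True, x4: False, x5: True, x6: True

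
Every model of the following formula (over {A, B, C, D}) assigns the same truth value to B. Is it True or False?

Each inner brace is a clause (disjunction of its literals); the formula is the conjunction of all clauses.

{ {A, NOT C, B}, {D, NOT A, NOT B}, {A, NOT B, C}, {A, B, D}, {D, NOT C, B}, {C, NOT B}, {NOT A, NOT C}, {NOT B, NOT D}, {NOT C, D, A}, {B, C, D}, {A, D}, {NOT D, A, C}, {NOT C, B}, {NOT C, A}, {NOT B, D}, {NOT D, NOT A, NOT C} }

Suppose B = true.
The clause (C) is unit, so C = true.
The clause (NOT A) is unit, so A = false.
That conflicts with the unit clause (A).
So every satisfying assignment has B = False.

False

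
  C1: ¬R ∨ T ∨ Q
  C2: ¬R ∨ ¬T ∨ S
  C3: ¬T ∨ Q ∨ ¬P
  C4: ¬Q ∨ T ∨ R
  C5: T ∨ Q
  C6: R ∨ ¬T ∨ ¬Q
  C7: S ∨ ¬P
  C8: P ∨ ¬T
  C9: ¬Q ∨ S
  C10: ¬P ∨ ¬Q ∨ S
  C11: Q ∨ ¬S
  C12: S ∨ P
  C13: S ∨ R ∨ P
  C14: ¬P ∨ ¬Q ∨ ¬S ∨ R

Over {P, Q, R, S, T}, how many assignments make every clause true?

3

There are 2^5 = 32 truth assignments over (P, Q, R, S, T).
Split on T. With T = True, the clauses containing T are satisfied and ¬T drops from the rest; 1 of the 2^4 = 16 assignments to the other variables satisfy what remains.
With T = False, by the same count on the reduced clause set, 2 assignments work.
(One model: P=F, Q=T, R=T, S=T, T=F.)
Total: 1 + 2 = 3.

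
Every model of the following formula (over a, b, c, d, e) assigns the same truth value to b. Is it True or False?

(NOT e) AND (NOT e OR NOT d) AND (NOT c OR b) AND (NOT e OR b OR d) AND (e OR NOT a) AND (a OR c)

Suppose b = false.
Unit clause (NOT e) forces e = false.
Unit clause (NOT c) forces c = false.
Unit clause (NOT a) forces a = false.
But (a) is also a unit clause — contradiction.
So every satisfying assignment has b = True.

True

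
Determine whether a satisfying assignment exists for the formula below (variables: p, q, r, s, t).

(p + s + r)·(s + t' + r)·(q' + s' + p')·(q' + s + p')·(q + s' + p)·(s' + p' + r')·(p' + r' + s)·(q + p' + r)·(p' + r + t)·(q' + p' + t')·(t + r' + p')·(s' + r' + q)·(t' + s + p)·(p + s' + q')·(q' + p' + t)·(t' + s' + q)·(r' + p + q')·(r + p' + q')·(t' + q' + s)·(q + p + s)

Try p = 1.
Try q = 0.
(r) alone gives r = 1.
(s') alone gives s = 0.
That conflicts with the unit clause (s).
Undo q and try q = 1.
(s') alone gives s = 0.
That conflicts with the unit clause (s).
Neither q = 1 nor q = 0 works.
Undo p and try p = 0.
Try s = 1.
(q) alone gives q = 1.
That conflicts with the unit clause (q').
Undo s and try s = 0.
(r) alone gives r = 1.
(t') alone gives t = 0.
(q') alone gives q = 0.
That conflicts with the unit clause (q).
Neither s = 1 nor s = 0 works.
Neither p = 1 nor p = 0 works.
No assignment satisfies every clause.

No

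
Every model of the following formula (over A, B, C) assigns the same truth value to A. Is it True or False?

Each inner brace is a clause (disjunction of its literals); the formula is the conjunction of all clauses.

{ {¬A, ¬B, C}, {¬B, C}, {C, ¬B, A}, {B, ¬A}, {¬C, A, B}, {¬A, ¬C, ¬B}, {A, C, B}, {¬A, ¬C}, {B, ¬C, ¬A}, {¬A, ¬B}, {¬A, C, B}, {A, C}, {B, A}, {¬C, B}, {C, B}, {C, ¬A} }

Suppose A = True.
Unit clause (B) forces B = True.
But (¬B) is also a unit clause — contradiction.
So every satisfying assignment has A = False.

False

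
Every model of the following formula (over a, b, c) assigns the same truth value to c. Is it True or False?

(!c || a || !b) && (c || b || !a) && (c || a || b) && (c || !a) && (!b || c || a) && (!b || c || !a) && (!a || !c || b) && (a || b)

Suppose c = false.
The clause (!a) is unit, so a = false.
The clause (b) is unit, so b = true.
Now (!b) is unsatisfied and unit — conflict.
So every satisfying assignment has c = True.

True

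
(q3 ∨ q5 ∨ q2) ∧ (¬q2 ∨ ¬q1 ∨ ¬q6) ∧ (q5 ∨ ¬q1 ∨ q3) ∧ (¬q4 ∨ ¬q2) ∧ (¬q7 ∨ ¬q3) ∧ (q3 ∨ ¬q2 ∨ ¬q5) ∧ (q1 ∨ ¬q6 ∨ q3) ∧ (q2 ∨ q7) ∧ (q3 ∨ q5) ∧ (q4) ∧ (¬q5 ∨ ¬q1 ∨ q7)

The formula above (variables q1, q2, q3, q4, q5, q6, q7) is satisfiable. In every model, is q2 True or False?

Suppose q2 = True.
(¬q4) alone gives q4 = False.
But (q4) is also a unit clause — contradiction.
So every satisfying assignment has q2 = False.

False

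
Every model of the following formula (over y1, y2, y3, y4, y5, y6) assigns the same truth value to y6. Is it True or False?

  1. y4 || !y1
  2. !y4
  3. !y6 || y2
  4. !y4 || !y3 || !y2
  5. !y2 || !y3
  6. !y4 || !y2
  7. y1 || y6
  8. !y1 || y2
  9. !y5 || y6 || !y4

True

Suppose y6 = false.
(!y4) alone gives y4 = false.
(!y1) alone gives y1 = false.
But (y1) is also a unit clause — contradiction.
So every satisfying assignment has y6 = True.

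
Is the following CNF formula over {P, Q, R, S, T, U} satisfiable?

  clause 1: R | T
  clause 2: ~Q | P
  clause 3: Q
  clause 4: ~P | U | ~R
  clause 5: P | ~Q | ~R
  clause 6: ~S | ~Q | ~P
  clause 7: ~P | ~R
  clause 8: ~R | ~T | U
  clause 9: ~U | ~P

Satisfiable

The clause (Q) is unit, so Q = 1.
The clause (P) is unit, so P = 1.
The clause (~S) is unit, so S = 0.
The clause (~R) is unit, so R = 0.
The clause (T) is unit, so T = 1.
The clause (~U) is unit, so U = 0.
This assignment satisfies each clause.
A satisfying assignment: P=1, Q=1, R=0, S=0, T=1, U=0.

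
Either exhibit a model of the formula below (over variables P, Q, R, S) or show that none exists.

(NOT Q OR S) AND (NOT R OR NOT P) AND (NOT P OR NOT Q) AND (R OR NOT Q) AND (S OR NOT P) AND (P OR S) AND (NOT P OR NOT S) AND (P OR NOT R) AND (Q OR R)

UNSATISFIABLE

Suppose Q = false.
The clause (R) is unit, so R = true.
The clause (NOT P) is unit, so P = false.
That conflicts with the unit clause (P).
So Q must be the other value — set Q = true.
The clause (S) is unit, so S = true.
The clause (NOT P) is unit, so P = false.
The clause (R) is unit, so R = true.
That conflicts with the unit clause (NOT R).
Either choice for Q ends in contradiction.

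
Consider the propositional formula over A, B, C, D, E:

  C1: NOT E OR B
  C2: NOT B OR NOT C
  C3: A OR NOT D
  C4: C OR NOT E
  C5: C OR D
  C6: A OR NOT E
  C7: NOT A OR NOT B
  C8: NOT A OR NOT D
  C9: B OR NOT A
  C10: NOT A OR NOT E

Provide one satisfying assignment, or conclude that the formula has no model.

Case E = false:
Case B = false:
From the singleton clause (NOT A), A = false.
From the singleton clause (NOT D), D = false.
From the singleton clause (C), C = true.
This assignment satisfies each clause.

A: false; B: false; C: true; D: false; E: false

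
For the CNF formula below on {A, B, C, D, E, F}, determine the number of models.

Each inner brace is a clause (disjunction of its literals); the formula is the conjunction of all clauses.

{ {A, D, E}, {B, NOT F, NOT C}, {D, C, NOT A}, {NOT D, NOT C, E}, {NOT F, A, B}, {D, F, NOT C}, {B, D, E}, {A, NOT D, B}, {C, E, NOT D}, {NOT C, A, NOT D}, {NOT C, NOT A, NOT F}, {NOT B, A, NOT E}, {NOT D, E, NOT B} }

7

There are 2^6 = 64 truth assignments over (A, B, C, D, E, F).
Split on B. With B = true, the clauses containing B are satisfied and NOT B drops from the rest; 3 of the 2^5 = 32 assignments to the other variables satisfy what remains.
With B = false, by the same count on the reduced clause set, 4 assignments work.
Total: 3 + 4 = 7.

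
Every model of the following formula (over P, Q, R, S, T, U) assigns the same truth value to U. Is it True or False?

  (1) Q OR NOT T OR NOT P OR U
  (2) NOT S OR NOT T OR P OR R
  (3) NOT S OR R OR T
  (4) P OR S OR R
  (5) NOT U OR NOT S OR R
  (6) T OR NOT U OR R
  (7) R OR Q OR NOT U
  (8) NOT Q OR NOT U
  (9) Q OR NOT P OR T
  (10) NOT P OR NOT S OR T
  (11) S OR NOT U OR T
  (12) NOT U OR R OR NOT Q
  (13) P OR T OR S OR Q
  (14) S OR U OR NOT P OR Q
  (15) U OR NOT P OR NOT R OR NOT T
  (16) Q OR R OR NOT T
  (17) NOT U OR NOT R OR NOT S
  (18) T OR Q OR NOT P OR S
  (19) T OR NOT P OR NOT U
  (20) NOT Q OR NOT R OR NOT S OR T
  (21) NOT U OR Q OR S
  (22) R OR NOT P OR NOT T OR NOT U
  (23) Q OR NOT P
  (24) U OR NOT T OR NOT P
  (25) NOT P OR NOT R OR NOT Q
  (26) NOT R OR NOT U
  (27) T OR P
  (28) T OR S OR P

Suppose U = true.
The clause (NOT Q) is unit, so Q = false.
The clause (R) is unit, so R = true.
But (NOT R) is also a unit clause — contradiction.
So every satisfying assignment has U = False.

False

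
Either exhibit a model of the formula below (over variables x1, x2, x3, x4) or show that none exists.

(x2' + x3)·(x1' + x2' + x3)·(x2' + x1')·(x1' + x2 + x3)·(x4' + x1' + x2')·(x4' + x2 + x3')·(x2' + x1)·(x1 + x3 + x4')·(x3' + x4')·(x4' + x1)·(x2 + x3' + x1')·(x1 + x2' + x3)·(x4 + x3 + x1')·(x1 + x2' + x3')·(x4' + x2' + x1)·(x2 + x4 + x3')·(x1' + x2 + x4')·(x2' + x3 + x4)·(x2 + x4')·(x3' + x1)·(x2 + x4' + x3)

x1: 0, x2: 0, x3: 0, x4: 0

Try x2 = 0.
From the singleton clause (x4'), x4 = 0.
From the singleton clause (x3'), x3 = 0.
From the singleton clause (x1'), x1 = 0.
All clauses are satisfied.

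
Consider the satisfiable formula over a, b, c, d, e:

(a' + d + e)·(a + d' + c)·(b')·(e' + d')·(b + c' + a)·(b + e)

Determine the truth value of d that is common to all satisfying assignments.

False

Suppose d = 1.
(b') alone gives b = 0.
(e') alone gives e = 0.
That conflicts with the unit clause (e).
So every satisfying assignment has d = False.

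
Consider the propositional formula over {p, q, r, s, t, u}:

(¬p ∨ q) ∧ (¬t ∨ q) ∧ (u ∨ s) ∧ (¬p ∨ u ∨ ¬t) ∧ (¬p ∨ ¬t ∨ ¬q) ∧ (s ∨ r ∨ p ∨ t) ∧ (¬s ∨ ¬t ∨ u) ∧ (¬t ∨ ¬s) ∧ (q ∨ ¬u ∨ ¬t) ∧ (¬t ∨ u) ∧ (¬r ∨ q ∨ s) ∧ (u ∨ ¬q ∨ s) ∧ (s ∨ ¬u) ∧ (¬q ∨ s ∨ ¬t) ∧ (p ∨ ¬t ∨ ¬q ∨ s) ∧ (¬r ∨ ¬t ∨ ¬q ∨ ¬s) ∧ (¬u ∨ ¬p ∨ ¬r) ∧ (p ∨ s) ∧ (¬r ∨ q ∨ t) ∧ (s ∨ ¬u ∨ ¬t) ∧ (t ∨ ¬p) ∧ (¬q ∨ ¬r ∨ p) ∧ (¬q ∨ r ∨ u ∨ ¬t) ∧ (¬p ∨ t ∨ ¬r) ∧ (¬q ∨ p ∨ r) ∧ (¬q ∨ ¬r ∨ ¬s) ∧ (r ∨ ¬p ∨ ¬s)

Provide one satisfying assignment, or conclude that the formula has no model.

p=False; q=False; r=False; s=True; t=False; u=True

Branch on p: set p = False.
The clause (s) is unit, so s = True.
The clause (¬t) is unit, so t = False.
Branch on r: set r = False.
The clause (¬q) is unit, so q = False.
All clauses hold; u can take either value.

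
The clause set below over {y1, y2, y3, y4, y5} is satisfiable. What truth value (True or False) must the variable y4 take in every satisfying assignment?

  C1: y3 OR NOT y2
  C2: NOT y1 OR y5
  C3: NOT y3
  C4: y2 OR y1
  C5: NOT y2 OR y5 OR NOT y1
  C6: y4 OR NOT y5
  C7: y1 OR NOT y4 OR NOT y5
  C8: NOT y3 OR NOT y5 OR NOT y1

True

Suppose y4 = false.
Unit clause (NOT y3) forces y3 = false.
Unit clause (NOT y2) forces y2 = false.
Unit clause (y1) forces y1 = true.
Unit clause (y5) forces y5 = true.
Now (NOT y5) is unsatisfied and unit — conflict.
So every satisfying assignment has y4 = True.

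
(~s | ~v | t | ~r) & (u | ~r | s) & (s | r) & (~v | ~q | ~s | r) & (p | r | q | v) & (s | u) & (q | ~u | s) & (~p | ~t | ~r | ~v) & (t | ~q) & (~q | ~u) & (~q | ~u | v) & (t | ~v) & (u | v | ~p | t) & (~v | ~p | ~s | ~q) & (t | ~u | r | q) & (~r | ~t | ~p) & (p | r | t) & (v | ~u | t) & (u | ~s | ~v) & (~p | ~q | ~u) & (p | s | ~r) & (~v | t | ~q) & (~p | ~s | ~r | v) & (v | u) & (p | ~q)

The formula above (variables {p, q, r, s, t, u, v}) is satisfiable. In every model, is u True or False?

True

Suppose u = 0.
From the singleton clause (s), s = 1.
From the singleton clause (~v), v = 0.
That conflicts with the unit clause (v).
So every satisfying assignment has u = True.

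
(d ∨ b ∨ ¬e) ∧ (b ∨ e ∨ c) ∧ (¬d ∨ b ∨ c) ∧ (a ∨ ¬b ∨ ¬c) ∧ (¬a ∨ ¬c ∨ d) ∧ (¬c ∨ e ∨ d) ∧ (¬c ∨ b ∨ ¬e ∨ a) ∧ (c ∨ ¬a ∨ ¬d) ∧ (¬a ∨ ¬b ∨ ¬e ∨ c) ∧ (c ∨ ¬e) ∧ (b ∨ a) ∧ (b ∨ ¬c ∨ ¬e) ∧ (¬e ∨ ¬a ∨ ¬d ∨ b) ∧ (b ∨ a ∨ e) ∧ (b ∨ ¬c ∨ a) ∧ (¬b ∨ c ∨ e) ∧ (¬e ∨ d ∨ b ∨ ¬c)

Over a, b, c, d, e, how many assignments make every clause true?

3

There are 2^5 = 32 truth assignments over (a, b, c, d, e).
Split on d. With d = True, the clauses containing d are satisfied and ¬d drops from the rest; 3 of the 2^4 = 16 assignments to the other variables satisfy what remains.
With d = False, by the same count on the reduced clause set, 0 assignments work.
Total: 3 + 0 = 3.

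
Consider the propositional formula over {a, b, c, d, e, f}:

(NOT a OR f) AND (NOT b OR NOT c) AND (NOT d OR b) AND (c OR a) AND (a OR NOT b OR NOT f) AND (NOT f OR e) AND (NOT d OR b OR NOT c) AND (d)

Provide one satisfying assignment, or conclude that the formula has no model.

From the singleton clause (d), d = true.
From the singleton clause (b), b = true.
From the singleton clause (NOT c), c = false.
From the singleton clause (a), a = true.
From the singleton clause (f), f = true.
From the singleton clause (e), e = true.
This assignment satisfies each clause.

a=true; b=true; c=false; d=true; e=true; f=true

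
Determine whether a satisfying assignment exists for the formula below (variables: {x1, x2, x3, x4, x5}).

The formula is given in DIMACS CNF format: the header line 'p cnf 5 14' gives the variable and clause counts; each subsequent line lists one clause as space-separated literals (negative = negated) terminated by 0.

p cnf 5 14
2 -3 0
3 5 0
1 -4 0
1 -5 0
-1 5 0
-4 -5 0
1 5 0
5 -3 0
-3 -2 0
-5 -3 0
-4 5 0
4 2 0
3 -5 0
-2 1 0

Unsatisfiable

Try x2 = True.
The clause (¬x3) is unit, so x3 = False.
The clause (x5) is unit, so x5 = True.
Now (¬x5) is unsatisfied and unit — conflict.
So x2 must be the other value — set x2 = False.
The clause (¬x3) is unit, so x3 = False.
The clause (x5) is unit, so x5 = True.
Now (¬x5) is unsatisfied and unit — conflict.
Neither x2 = True nor x2 = False works.
No assignment satisfies every clause.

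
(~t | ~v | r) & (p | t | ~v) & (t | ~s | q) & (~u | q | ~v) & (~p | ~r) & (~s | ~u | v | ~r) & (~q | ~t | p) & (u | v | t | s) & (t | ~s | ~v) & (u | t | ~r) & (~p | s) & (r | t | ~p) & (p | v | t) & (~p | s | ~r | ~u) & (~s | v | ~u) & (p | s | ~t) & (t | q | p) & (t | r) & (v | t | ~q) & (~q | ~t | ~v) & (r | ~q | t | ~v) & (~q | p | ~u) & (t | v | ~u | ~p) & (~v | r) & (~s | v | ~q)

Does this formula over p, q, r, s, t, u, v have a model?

Yes, satisfiable

Branch on p: set p = 0.
Branch on t: set t = 1.
The clause (~q) is unit, so q = 0.
The clause (s) is unit, so s = 1.
Branch on v: set v = 0.
The clause (~u) is unit, so u = 0.
Every clause is now satisfied; r is unconstrained.
A satisfying assignment: p: 0, q: 0, r: 1, s: 1, t: 1, u: 0, v: 0.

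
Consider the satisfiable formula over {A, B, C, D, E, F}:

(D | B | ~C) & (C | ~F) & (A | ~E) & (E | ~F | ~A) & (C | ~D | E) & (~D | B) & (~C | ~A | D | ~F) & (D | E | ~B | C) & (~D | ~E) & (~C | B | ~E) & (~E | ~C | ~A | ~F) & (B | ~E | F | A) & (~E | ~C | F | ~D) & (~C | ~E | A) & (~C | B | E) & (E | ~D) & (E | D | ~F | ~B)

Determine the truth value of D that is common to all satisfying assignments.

Suppose D = 1.
The clause (B) is unit, so B = 1.
The clause (~E) is unit, so E = 0.
Now (E) is unsatisfied and unit — conflict.
So every satisfying assignment has D = False.

False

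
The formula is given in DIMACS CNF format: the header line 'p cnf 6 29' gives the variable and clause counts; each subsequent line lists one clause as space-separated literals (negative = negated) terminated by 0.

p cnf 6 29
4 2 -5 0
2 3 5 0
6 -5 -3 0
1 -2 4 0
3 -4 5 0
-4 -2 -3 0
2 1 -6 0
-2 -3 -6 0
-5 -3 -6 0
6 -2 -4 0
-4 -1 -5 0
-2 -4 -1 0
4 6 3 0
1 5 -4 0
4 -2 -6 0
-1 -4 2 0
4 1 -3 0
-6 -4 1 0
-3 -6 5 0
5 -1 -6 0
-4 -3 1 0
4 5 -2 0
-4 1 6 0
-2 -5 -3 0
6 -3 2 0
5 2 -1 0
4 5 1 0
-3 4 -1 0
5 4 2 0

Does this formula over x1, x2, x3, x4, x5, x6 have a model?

Case x4 = True:
Case x3 = True:
(¬x2) alone gives x2 = False.
(¬x1) alone gives x1 = False.
Now (x1) is unsatisfied and unit — conflict.
Backtrack on x3: now try x3 = False.
(x5) alone gives x5 = True.
(¬x1) alone gives x1 = False.
(¬x6) alone gives x6 = False.
Now (x6) is unsatisfied and unit — conflict.
Either choice for x3 ends in contradiction.
Backtrack on x4: now try x4 = False.
Case x2 = True:
(x1) alone gives x1 = True.
(¬x6) alone gives x6 = False.
(x3) alone gives x3 = True.
Now (¬x3) is unsatisfied and unit — conflict.
Backtrack on x2: now try x2 = False.
(¬x5) alone gives x5 = False.
Now (x5) is unsatisfied and unit — conflict.
Either choice for x2 ends in contradiction.
Either choice for x4 ends in contradiction.
No assignment satisfies every clause.

No, unsatisfiable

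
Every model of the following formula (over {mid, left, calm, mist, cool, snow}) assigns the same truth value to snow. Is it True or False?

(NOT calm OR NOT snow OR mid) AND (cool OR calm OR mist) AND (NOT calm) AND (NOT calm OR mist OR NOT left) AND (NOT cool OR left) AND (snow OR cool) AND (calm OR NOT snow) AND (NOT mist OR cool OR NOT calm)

False

Suppose snow = true.
Unit clause (NOT calm) forces calm = false.
That conflicts with the unit clause (calm).
So every satisfying assignment has snow = False.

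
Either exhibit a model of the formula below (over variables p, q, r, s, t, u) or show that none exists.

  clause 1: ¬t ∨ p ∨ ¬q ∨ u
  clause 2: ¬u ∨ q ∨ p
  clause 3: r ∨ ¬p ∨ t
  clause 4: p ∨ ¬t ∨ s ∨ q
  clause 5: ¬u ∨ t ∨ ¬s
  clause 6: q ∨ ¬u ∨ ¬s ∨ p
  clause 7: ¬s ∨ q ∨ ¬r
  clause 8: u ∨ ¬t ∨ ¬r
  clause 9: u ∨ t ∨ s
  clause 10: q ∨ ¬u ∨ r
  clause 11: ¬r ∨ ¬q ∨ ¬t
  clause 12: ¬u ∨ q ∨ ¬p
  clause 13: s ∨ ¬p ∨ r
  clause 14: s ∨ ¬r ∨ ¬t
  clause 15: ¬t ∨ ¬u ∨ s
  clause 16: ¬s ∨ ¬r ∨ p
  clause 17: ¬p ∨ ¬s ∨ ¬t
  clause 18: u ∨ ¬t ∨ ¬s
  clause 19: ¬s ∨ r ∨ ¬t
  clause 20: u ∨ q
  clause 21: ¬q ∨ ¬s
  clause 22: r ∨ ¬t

p ↦ False; q ↦ True; r ↦ False; s ↦ False; t ↦ False; u ↦ True

Suppose u = True.
Suppose q = True.
(¬s) alone gives s = False.
(¬t) alone gives t = False.
Suppose r = False.
(¬p) alone gives p = False.
Every clause now holds.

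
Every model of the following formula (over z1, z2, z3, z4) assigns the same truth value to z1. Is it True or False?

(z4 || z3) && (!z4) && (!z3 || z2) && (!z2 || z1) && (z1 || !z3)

Suppose z1 = false.
(!z4) alone gives z4 = false.
(z3) alone gives z3 = true.
That conflicts with the unit clause (!z3).
So every satisfying assignment has z1 = True.

True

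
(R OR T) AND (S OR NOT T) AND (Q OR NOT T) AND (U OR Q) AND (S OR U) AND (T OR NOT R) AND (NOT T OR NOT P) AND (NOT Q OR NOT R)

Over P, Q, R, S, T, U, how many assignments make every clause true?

There are 2^6 = 64 truth assignments over (P, Q, R, S, T, U).
Split on Q. With Q = true, the clauses containing Q are satisfied and NOT Q drops from the rest; 2 of the 2^5 = 32 assignments to the other variables satisfy what remains.
With Q = false, by the same count on the reduced clause set, 0 assignments work.
(One model: P=F, Q=T, R=F, S=T, T=T, U=F.)
Total: 2 + 0 = 2.

2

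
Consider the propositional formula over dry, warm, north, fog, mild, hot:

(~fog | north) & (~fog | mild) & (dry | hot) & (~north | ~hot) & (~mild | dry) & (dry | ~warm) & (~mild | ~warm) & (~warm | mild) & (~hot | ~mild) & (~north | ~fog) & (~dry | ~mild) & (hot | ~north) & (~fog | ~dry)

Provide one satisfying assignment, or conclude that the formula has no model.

Branch on fog: set fog = 0.
Branch on dry: set dry = 1.
(~mild) alone gives mild = 0.
(~warm) alone gives warm = 0.
Branch on north: set north = 0.
No clause remains; hot is free.

dry ↦ 1; warm ↦ 0; north ↦ 0; fog ↦ 0; mild ↦ 0; hot ↦ 1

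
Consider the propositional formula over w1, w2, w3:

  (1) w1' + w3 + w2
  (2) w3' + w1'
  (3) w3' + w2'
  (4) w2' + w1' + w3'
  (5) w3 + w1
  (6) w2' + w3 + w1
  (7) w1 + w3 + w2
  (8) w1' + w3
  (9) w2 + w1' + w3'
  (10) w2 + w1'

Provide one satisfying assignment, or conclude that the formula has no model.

w1 ↦ 0; w2 ↦ 0; w3 ↦ 1

Suppose w3 = 1.
From the singleton clause (w1'), w1 = 0.
From the singleton clause (w2'), w2 = 0.
Every clause now holds.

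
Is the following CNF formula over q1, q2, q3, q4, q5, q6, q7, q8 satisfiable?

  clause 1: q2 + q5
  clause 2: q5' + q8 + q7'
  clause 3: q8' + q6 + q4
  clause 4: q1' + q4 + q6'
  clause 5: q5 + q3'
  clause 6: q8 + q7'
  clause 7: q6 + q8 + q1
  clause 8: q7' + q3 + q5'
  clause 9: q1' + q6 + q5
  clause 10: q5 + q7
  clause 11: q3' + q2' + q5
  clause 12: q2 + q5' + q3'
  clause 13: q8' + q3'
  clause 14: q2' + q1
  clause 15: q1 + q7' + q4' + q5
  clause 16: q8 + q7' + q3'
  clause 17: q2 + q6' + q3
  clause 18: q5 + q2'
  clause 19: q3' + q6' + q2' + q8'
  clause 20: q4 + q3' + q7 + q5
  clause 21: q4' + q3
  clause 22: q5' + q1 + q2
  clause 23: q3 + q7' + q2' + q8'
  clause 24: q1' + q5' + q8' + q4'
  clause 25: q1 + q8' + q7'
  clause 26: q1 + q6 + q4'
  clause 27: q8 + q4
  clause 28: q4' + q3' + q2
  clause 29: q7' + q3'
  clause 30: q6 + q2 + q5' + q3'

Try q2 = 1.
Unit clause (q1) forces q1 = 1.
Unit clause (q5) forces q5 = 1.
Try q8 = 0.
Unit clause (q7') forces q7 = 0.
Unit clause (q4) forces q4 = 1.
Unit clause (q3) forces q3 = 1.
No clause remains; q6 is free.
A satisfying assignment: q1=1,  q2=1,  q3=1,  q4=1,  q5=1,  q6=1,  q7=0,  q8=0.

Yes, satisfiable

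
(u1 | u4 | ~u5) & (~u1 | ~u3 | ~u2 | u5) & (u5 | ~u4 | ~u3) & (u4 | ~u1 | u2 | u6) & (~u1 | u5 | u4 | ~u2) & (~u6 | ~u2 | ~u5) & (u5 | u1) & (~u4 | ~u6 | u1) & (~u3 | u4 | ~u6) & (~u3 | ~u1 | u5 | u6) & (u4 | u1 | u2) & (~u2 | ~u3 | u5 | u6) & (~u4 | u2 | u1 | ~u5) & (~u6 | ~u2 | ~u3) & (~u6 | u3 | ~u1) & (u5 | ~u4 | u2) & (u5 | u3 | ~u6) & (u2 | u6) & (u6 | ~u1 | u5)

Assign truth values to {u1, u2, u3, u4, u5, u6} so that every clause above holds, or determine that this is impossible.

u1: 1, u2: 1, u3: 0, u4: 0, u5: 1, u6: 0

Try u5 = 1.
Try u1 = 1.
Try u6 = 0.
The clause (u2) is unit, so u2 = 1.
No clause remains; u3, u4 are free.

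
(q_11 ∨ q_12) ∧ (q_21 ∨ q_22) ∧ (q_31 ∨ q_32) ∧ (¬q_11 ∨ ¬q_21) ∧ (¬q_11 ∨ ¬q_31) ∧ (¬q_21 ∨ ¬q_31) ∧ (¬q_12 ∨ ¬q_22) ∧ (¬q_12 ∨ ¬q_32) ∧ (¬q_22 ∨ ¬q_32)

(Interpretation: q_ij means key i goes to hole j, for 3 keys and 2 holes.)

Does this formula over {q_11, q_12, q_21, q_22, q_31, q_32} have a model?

Try q_11 = True.
The clause (¬q_21) is unit, so q_21 = False.
The clause (q_22) is unit, so q_22 = True.
The clause (¬q_31) is unit, so q_31 = False.
The clause (q_32) is unit, so q_32 = True.
That conflicts with the unit clause (¬q_32).
So q_11 must be the other value — set q_11 = False.
The clause (q_12) is unit, so q_12 = True.
The clause (¬q_22) is unit, so q_22 = False.
The clause (q_21) is unit, so q_21 = True.
The clause (¬q_31) is unit, so q_31 = False.
The clause (q_32) is unit, so q_32 = True.
That conflicts with the unit clause (¬q_32).
Either choice for q_11 ends in contradiction.
No assignment satisfies every clause.

No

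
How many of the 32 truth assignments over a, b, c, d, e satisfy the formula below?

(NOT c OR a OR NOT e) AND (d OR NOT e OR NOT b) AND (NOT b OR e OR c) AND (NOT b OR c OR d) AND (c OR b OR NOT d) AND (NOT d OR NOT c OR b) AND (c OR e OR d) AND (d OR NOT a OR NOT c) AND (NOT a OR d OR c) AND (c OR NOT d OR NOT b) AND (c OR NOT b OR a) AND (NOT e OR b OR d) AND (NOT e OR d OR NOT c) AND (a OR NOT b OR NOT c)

3

There are 2^5 = 32 truth assignments over (a, b, c, d, e).
Split on a. With a = true, the clauses containing a are satisfied and NOT a drops from the rest; 2 of the 2^4 = 16 assignments to the other variables satisfy what remains.
With a = false, by the same count on the reduced clause set, 1 assignment works.
Total: 2 + 1 = 3.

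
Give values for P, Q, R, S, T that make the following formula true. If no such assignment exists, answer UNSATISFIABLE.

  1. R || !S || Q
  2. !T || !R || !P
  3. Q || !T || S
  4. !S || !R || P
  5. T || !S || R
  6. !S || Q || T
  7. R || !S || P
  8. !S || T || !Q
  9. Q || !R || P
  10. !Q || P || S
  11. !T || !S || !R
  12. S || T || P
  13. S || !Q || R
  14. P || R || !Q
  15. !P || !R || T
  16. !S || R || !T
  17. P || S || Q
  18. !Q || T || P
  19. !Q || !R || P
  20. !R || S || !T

Suppose R = false.
Suppose S = false.
The clause (!Q) is unit, so Q = false.
The clause (!T) is unit, so T = false.
The clause (P) is unit, so P = true.
All clauses are satisfied.

P: true; Q: false; R: false; S: false; T: false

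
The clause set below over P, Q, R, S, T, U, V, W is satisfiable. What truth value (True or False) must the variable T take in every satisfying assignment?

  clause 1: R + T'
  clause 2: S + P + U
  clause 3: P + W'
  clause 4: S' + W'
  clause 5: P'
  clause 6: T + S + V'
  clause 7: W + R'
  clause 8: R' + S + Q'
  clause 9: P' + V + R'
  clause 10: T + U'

Suppose T = 1.
Unit clause (R) forces R = 1.
Unit clause (P') forces P = 0.
Unit clause (W') forces W = 0.
That conflicts with the unit clause (W).
So every satisfying assignment has T = False.

False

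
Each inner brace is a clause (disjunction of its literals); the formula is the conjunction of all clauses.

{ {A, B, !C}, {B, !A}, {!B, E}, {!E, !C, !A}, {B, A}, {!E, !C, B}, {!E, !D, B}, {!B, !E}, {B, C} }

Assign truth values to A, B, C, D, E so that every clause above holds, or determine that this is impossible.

Suppose B = true.
The clause (E) is unit, so E = true.
Now (!E) is unsatisfied and unit — conflict.
That branch fails; take B = false instead.
The clause (!A) is unit, so A = false.
Now (A) is unsatisfied and unit — conflict.
Neither B = true nor B = false works.

UNSATISFIABLE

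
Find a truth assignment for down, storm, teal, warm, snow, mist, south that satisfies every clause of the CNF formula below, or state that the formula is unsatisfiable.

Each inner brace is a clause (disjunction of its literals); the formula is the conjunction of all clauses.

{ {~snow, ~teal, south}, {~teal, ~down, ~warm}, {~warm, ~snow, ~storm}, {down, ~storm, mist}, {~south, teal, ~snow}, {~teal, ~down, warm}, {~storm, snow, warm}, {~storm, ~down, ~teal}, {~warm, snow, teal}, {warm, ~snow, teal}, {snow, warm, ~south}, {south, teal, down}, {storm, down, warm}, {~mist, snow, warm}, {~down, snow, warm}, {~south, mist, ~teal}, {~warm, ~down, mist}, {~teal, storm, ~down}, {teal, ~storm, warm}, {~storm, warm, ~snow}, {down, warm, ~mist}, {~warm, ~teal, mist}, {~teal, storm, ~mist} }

down ↦ 1,  storm ↦ 0,  teal ↦ 0,  warm ↦ 1,  snow ↦ 1,  mist ↦ 1,  south ↦ 0

Suppose snow = 1.
Suppose teal = 0.
From the singleton clause (~south), south = 0.
From the singleton clause (warm), warm = 1.
From the singleton clause (~storm), storm = 0.
From the singleton clause (down), down = 1.
From the singleton clause (mist), mist = 1.
All clauses are satisfied.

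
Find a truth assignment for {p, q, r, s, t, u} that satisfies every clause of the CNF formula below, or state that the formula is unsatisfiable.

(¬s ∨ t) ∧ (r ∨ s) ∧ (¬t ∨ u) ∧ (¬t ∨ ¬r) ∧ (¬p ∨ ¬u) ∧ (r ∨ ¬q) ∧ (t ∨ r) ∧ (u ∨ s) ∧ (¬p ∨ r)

Case s = False:
Unit clause (r) forces r = True.
Unit clause (¬t) forces t = False.
Unit clause (u) forces u = True.
Unit clause (¬p) forces p = False.
Every clause is now satisfied; q is unconstrained.

p: False, q: True, r: True, s: False, t: False, u: True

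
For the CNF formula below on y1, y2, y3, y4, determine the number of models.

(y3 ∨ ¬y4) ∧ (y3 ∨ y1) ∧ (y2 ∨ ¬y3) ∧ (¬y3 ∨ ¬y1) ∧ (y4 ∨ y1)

There are 2^4 = 16 truth assignments over (y1, y2, y3, y4).
Check each against the 5 clauses (columns in the order y1, y2, y3, y4):
  F F F F  ✗ fails (y3 ∨ y1)
  F F F T  ✗ fails (y3 ∨ ¬y4)
  F F T F  ✗ fails (y2 ∨ ¬y3)
  F F T T  ✗ fails (y2 ∨ ¬y3)
  F T F F  ✗ fails (y3 ∨ y1)
  F T F T  ✗ fails (y3 ∨ ¬y4)
  F T T F  ✗ fails (y4 ∨ y1)
  F T T T  ✓ satisfies all
  T F F F  ✓ satisfies all
  T F F T  ✗ fails (y3 ∨ ¬y4)
  T F T F  ✗ fails (y2 ∨ ¬y3)
  T F T T  ✗ fails (y2 ∨ ¬y3)
  T T F F  ✓ satisfies all
  T T F T  ✗ fails (y3 ∨ ¬y4)
  T T T F  ✗ fails (¬y3 ∨ ¬y1)
  T T T T  ✗ fails (¬y3 ∨ ¬y1)
3 of the 16 rows are models.

3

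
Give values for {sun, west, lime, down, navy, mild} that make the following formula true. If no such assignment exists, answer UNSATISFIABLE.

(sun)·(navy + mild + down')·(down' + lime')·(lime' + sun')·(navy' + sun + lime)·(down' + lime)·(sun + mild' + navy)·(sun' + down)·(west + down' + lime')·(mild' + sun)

From the singleton clause (sun), sun = 1.
From the singleton clause (lime'), lime = 0.
From the singleton clause (down'), down = 0.
That conflicts with the unit clause (down).

UNSATISFIABLE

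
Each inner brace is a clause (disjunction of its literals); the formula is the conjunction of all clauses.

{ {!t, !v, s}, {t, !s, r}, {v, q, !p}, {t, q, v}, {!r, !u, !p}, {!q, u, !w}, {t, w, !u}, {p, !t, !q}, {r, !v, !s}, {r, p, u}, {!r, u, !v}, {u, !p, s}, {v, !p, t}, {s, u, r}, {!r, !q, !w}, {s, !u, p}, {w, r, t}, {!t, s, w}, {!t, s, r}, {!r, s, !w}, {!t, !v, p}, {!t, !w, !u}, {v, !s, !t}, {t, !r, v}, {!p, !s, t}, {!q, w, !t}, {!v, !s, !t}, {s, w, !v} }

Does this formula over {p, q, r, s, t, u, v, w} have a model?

Suppose t = false.
Suppose s = false.
Suppose q = true.
Suppose u = true.
From the singleton clause (w), w = true.
From the singleton clause (!r), r = false.
From the singleton clause (p), p = true.
From the singleton clause (v), v = true.
All clauses are satisfied.
A satisfying assignment: p ↦ true, q ↦ true, r ↦ false, s ↦ false, t ↦ false, u ↦ true, v ↦ true, w ↦ true.

Yes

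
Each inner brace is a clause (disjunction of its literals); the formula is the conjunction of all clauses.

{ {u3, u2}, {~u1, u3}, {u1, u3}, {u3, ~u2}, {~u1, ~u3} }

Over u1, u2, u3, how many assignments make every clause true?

2

There are 2^3 = 8 truth assignments over (u1, u2, u3).
Split on u1. With u1 = 1, the clauses containing u1 are satisfied and ~u1 drops from the rest; 0 of the 2^2 = 4 assignments to the other variables satisfy what remains.
With u1 = 0, by the same count on the reduced clause set, 2 assignments work.
(One model: u1=F, u2=F, u3=T.)
Total: 0 + 2 = 2.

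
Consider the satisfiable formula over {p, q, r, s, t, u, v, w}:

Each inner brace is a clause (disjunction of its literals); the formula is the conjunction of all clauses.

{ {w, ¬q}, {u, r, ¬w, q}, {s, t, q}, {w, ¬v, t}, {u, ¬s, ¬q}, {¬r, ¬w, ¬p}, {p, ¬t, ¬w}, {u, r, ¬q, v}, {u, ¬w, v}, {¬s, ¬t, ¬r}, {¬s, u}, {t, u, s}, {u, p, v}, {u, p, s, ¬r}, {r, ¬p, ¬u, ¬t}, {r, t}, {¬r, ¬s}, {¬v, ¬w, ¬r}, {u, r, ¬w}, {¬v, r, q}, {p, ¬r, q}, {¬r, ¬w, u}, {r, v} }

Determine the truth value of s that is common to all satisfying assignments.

Suppose s = True.
From the singleton clause (u), u = True.
From the singleton clause (¬r), r = False.
From the singleton clause (t), t = True.
From the singleton clause (¬p), p = False.
From the singleton clause (¬w), w = False.
From the singleton clause (¬q), q = False.
From the singleton clause (¬v), v = False.
But (v) is also a unit clause — contradiction.
So every satisfying assignment has s = False.

False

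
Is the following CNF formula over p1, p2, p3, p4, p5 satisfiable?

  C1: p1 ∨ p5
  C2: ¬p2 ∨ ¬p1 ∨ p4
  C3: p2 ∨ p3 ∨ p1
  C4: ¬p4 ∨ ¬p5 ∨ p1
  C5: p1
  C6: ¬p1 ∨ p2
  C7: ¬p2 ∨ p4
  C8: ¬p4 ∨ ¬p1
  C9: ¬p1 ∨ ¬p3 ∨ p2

From the singleton clause (p1), p1 = True.
From the singleton clause (p2), p2 = True.
From the singleton clause (p4), p4 = True.
That conflicts with the unit clause (¬p4).
No assignment satisfies every clause.

No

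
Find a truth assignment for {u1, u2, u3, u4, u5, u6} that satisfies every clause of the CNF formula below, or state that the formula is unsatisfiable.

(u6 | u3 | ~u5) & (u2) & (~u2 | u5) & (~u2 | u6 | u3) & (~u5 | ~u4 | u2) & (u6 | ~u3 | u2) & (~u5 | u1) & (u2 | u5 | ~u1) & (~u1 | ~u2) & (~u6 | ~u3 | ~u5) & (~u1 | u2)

UNSATISFIABLE

From the singleton clause (u2), u2 = 1.
From the singleton clause (u5), u5 = 1.
From the singleton clause (u1), u1 = 1.
That conflicts with the unit clause (~u1).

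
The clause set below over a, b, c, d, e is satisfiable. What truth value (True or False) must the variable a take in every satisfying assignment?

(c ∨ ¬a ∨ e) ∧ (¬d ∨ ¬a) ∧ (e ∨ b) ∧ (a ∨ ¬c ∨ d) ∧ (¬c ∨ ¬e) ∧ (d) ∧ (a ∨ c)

False

Suppose a = True.
(¬d) alone gives d = False.
Now (d) is unsatisfied and unit — conflict.
So every satisfying assignment has a = False.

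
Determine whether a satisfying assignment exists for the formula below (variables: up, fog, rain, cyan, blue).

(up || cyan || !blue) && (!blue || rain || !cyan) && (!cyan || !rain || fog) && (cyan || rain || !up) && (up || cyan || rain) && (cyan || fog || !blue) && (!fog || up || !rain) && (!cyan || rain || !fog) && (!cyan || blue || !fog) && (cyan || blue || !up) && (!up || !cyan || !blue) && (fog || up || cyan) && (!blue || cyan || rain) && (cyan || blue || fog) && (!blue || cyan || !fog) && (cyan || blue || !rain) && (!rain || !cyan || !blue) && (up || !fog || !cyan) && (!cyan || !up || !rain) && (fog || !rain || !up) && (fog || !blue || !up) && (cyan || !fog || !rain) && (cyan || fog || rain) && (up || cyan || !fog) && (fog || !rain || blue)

Yes

Branch on up: set up = true.
Branch on cyan: set cyan = true.
The clause (!blue) is unit, so blue = false.
The clause (!fog) is unit, so fog = false.
The clause (!rain) is unit, so rain = false.
Every clause now holds.
A satisfying assignment: up=true, fog=false, rain=false, cyan=true, blue=false.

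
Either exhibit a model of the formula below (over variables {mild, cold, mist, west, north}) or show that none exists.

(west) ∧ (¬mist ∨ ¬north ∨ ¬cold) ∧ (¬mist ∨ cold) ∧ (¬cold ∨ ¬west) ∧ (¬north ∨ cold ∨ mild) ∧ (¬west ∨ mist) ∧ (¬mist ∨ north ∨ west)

From the singleton clause (west), west = True.
From the singleton clause (¬cold), cold = False.
From the singleton clause (¬mist), mist = False.
That conflicts with the unit clause (mist).

UNSATISFIABLE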